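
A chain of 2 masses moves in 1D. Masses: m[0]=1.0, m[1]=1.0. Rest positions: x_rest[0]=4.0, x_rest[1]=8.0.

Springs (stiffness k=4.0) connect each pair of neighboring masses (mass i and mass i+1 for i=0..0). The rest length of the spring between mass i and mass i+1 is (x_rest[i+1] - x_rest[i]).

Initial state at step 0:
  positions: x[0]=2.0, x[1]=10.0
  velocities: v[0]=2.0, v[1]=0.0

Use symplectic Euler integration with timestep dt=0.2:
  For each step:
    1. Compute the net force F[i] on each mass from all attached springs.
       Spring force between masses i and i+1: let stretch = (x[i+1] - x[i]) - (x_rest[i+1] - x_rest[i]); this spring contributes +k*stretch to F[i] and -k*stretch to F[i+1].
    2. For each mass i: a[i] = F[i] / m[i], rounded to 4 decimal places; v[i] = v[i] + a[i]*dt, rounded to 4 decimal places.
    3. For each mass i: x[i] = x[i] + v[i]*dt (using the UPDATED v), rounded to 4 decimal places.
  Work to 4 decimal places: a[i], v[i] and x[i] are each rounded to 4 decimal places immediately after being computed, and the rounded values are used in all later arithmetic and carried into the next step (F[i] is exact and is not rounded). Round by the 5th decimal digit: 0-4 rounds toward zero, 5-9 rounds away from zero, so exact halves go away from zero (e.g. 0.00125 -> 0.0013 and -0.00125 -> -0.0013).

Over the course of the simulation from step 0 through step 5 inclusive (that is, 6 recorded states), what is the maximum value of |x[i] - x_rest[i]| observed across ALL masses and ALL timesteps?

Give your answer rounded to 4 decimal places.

Step 0: x=[2.0000 10.0000] v=[2.0000 0.0000]
Step 1: x=[3.0400 9.3600] v=[5.2000 -3.2000]
Step 2: x=[4.4512 8.3488] v=[7.0560 -5.0560]
Step 3: x=[5.8460 7.3540] v=[6.9741 -4.9741]
Step 4: x=[6.8421 6.7579] v=[4.9805 -2.9805]
Step 5: x=[7.1847 6.8153] v=[1.7131 0.2869]
Max displacement = 3.1847

Answer: 3.1847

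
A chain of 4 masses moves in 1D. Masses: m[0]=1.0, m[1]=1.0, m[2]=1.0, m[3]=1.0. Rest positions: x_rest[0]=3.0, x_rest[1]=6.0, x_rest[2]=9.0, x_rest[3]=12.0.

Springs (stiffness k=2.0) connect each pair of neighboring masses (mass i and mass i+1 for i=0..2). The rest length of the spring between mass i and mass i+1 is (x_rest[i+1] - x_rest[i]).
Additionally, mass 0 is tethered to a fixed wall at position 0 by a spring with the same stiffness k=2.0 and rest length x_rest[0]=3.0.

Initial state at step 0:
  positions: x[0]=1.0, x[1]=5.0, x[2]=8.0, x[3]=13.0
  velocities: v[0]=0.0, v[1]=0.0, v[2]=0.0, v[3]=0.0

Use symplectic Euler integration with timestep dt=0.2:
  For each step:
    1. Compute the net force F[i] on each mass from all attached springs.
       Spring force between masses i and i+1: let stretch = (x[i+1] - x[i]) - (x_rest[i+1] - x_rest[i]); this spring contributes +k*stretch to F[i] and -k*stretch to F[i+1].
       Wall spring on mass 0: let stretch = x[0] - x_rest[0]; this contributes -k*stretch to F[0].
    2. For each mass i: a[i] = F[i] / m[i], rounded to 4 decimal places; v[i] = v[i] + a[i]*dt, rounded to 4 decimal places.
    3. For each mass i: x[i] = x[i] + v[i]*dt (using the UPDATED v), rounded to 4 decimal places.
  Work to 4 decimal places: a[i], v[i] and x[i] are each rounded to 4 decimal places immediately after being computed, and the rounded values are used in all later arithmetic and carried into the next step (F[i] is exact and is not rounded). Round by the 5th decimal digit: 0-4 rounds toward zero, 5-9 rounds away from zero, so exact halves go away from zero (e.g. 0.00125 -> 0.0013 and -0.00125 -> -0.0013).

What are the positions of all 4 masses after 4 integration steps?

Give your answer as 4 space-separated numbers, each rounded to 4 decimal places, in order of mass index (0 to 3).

Answer: 2.8004 4.7759 9.0140 11.7461

Derivation:
Step 0: x=[1.0000 5.0000 8.0000 13.0000] v=[0.0000 0.0000 0.0000 0.0000]
Step 1: x=[1.2400 4.9200 8.1600 12.8400] v=[1.2000 -0.4000 0.8000 -0.8000]
Step 2: x=[1.6752 4.8048 8.4352 12.5456] v=[2.1760 -0.5760 1.3760 -1.4720]
Step 3: x=[2.2268 4.7297 8.7488 12.1624] v=[2.7578 -0.3757 1.5680 -1.9162]
Step 4: x=[2.8004 4.7759 9.0140 11.7461] v=[2.8682 0.2308 1.3258 -2.0816]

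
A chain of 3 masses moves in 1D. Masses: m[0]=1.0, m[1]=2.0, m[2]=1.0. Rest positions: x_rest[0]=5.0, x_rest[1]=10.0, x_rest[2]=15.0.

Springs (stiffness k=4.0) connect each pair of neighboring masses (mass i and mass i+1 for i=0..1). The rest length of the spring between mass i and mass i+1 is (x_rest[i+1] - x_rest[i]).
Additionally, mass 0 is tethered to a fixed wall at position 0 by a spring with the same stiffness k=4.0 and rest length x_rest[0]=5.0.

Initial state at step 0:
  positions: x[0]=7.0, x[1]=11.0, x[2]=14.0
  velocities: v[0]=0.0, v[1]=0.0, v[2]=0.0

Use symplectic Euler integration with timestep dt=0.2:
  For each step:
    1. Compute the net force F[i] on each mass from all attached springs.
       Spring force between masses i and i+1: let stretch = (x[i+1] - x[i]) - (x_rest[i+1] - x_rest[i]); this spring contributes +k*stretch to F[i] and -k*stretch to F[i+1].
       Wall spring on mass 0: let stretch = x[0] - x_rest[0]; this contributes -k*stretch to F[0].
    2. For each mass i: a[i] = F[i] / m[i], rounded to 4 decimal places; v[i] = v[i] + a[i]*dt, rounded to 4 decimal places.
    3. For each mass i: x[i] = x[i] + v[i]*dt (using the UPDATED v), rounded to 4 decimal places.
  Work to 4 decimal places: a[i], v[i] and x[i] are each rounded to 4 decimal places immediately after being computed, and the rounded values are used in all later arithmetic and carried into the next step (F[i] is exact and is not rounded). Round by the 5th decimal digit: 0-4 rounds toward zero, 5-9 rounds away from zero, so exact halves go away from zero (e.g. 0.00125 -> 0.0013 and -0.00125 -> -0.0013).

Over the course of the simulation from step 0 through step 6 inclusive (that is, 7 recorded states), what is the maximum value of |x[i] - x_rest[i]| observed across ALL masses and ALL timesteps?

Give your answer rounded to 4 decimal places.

Step 0: x=[7.0000 11.0000 14.0000] v=[0.0000 0.0000 0.0000]
Step 1: x=[6.5200 10.9200 14.3200] v=[-2.4000 -0.4000 1.6000]
Step 2: x=[5.7008 10.7600 14.8960] v=[-4.0960 -0.8000 2.8800]
Step 3: x=[4.7789 10.5261 15.6102] v=[-4.6093 -1.1693 3.5712]
Step 4: x=[4.0120 10.2392 16.3110] v=[-3.8347 -1.4345 3.5039]
Step 5: x=[3.5995 9.9399 16.8403] v=[-2.0625 -1.4967 2.6465]
Step 6: x=[3.6255 9.6854 17.0655] v=[0.1302 -1.2727 1.1262]
Max displacement = 2.0655

Answer: 2.0655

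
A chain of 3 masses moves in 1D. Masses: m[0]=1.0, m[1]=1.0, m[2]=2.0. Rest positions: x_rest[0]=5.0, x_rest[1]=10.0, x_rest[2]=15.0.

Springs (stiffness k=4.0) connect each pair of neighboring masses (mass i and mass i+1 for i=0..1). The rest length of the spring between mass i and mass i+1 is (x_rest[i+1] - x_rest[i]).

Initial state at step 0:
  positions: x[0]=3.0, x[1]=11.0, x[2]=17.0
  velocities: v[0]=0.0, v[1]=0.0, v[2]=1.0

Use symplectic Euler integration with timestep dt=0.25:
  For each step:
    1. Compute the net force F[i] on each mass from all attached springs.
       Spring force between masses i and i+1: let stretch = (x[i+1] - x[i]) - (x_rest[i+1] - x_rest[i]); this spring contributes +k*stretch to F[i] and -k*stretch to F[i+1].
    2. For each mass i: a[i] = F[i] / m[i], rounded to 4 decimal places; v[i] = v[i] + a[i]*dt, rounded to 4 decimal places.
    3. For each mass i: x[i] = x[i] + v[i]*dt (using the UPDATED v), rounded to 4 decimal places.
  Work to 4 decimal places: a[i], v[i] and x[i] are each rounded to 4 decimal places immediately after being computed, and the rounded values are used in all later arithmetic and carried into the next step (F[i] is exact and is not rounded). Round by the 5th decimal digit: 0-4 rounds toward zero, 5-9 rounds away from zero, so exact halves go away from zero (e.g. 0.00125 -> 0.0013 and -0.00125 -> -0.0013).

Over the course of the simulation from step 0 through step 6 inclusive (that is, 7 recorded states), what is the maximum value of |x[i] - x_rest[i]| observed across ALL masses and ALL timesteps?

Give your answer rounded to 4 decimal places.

Step 0: x=[3.0000 11.0000 17.0000] v=[0.0000 0.0000 1.0000]
Step 1: x=[3.7500 10.5000 17.1250] v=[3.0000 -2.0000 0.5000]
Step 2: x=[4.9375 9.9688 17.0469] v=[4.7500 -2.1250 -0.3125]
Step 3: x=[6.1328 9.9493 16.7090] v=[4.7813 -0.0782 -1.3516]
Step 4: x=[7.0323 10.6656 16.1511] v=[3.5978 2.8650 -2.2315]
Step 5: x=[7.5901 11.8449 15.5325] v=[2.2311 4.7172 -2.4743]
Step 6: x=[7.9616 12.8824 15.0780] v=[1.4859 4.1500 -1.8181]
Max displacement = 2.9616

Answer: 2.9616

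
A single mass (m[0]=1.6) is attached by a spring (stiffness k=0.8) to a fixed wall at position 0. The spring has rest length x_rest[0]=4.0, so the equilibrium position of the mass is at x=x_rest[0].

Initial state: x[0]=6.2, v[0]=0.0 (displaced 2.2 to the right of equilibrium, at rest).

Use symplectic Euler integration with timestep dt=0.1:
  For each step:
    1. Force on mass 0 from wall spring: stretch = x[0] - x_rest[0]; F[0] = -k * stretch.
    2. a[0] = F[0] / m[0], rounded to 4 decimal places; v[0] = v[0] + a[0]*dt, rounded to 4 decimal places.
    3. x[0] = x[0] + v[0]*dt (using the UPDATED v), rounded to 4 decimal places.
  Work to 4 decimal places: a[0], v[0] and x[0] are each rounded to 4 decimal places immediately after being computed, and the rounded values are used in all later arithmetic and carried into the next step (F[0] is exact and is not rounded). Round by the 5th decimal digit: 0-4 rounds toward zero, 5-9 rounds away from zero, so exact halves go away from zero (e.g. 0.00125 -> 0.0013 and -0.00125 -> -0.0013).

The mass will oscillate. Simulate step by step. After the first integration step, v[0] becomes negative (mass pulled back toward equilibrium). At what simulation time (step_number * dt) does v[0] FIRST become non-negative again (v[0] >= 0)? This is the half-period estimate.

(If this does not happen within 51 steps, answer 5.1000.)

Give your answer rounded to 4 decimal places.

Answer: 4.5000

Derivation:
Step 0: x=[6.2000] v=[0.0000]
Step 1: x=[6.1890] v=[-0.1100]
Step 2: x=[6.1671] v=[-0.2195]
Step 3: x=[6.1343] v=[-0.3279]
Step 4: x=[6.0908] v=[-0.4346]
Step 5: x=[6.0369] v=[-0.5391]
Step 6: x=[5.9728] v=[-0.6410]
Step 7: x=[5.8988] v=[-0.7396]
Step 8: x=[5.8154] v=[-0.8345]
Step 9: x=[5.7229] v=[-0.9253]
Step 10: x=[5.6218] v=[-1.0115]
Step 11: x=[5.5125] v=[-1.0926]
Step 12: x=[5.3957] v=[-1.1682]
Step 13: x=[5.2719] v=[-1.2380]
Step 14: x=[5.1417] v=[-1.3016]
Step 15: x=[5.0058] v=[-1.3587]
Step 16: x=[4.8649] v=[-1.4090]
Step 17: x=[4.7197] v=[-1.4523]
Step 18: x=[4.5709] v=[-1.4883]
Step 19: x=[4.4192] v=[-1.5169]
Step 20: x=[4.2654] v=[-1.5379]
Step 21: x=[4.1103] v=[-1.5512]
Step 22: x=[3.9546] v=[-1.5567]
Step 23: x=[3.7992] v=[-1.5544]
Step 24: x=[3.6448] v=[-1.5444]
Step 25: x=[3.4921] v=[-1.5266]
Step 26: x=[3.3420] v=[-1.5012]
Step 27: x=[3.1952] v=[-1.4683]
Step 28: x=[3.0524] v=[-1.4281]
Step 29: x=[2.9143] v=[-1.3807]
Step 30: x=[2.7817] v=[-1.3264]
Step 31: x=[2.6552] v=[-1.2655]
Step 32: x=[2.5354] v=[-1.1983]
Step 33: x=[2.4229] v=[-1.1251]
Step 34: x=[2.3183] v=[-1.0462]
Step 35: x=[2.2221] v=[-0.9621]
Step 36: x=[2.1348] v=[-0.8732]
Step 37: x=[2.0568] v=[-0.7799]
Step 38: x=[1.9885] v=[-0.6827]
Step 39: x=[1.9303] v=[-0.5821]
Step 40: x=[1.8824] v=[-0.4786]
Step 41: x=[1.8451] v=[-0.3727]
Step 42: x=[1.8186] v=[-0.2650]
Step 43: x=[1.8030] v=[-0.1559]
Step 44: x=[1.7984] v=[-0.0461]
Step 45: x=[1.8048] v=[0.0640]
First v>=0 after going negative at step 45, time=4.5000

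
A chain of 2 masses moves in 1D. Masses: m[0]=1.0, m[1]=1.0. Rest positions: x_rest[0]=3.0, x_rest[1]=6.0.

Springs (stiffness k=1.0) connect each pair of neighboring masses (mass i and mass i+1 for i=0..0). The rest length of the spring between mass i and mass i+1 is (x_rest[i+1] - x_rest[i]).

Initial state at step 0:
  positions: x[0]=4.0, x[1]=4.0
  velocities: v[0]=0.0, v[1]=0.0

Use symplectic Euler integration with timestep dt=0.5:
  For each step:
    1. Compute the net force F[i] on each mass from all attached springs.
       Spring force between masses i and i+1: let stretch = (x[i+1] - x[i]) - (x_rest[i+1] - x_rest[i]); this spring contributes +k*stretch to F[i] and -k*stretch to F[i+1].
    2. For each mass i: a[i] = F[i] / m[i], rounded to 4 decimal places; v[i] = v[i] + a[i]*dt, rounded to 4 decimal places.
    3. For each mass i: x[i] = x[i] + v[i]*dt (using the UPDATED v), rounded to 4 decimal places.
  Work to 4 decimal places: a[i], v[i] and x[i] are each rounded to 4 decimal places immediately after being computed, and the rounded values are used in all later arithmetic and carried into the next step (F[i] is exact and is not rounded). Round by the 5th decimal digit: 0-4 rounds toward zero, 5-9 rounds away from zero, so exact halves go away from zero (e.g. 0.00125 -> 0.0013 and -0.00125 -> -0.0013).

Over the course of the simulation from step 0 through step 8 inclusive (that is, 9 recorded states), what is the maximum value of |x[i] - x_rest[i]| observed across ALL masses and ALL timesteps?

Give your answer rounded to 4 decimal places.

Step 0: x=[4.0000 4.0000] v=[0.0000 0.0000]
Step 1: x=[3.2500 4.7500] v=[-1.5000 1.5000]
Step 2: x=[2.1250 5.8750] v=[-2.2500 2.2500]
Step 3: x=[1.1875 6.8125] v=[-1.8750 1.8750]
Step 4: x=[0.9063 7.0938] v=[-0.5625 0.5625]
Step 5: x=[1.4220 6.5782] v=[1.0313 -1.0313]
Step 6: x=[2.4767 5.5235] v=[2.1094 -2.1094]
Step 7: x=[3.5431 4.4571] v=[2.1328 -2.1328]
Step 8: x=[4.0880 3.9122] v=[1.0898 -1.0898]
Max displacement = 2.0937

Answer: 2.0937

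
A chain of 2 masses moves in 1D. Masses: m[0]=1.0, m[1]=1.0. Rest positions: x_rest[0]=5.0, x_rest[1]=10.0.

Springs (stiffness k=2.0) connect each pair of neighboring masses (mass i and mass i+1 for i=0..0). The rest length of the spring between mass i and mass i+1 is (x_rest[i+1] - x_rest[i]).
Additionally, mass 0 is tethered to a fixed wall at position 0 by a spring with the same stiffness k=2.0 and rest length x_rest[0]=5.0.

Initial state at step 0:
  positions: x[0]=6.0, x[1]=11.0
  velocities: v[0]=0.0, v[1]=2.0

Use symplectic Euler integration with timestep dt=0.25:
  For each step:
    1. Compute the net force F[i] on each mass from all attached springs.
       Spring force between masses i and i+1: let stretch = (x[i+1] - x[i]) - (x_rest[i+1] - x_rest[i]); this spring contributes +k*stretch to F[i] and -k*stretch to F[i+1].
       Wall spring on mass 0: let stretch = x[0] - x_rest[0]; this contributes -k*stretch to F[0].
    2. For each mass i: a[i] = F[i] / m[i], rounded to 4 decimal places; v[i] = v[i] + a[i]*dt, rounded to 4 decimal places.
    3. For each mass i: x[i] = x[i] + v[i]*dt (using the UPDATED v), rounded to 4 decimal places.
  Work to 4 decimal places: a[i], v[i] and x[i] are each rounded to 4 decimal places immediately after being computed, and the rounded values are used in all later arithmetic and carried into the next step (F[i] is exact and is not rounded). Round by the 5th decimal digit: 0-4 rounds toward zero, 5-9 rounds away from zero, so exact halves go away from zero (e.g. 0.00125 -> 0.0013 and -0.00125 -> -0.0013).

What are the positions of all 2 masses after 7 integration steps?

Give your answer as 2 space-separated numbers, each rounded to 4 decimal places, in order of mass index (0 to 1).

Answer: 6.1994 11.4433

Derivation:
Step 0: x=[6.0000 11.0000] v=[0.0000 2.0000]
Step 1: x=[5.8750 11.5000] v=[-0.5000 2.0000]
Step 2: x=[5.7188 11.9219] v=[-0.6250 1.6875]
Step 3: x=[5.6231 12.1934] v=[-0.3829 1.0860]
Step 4: x=[5.6458 12.2686] v=[0.0907 0.3009]
Step 5: x=[5.7906 12.1410] v=[0.5792 -0.5105]
Step 6: x=[6.0054 11.8446] v=[0.8591 -1.1857]
Step 7: x=[6.1994 11.4433] v=[0.7760 -1.6053]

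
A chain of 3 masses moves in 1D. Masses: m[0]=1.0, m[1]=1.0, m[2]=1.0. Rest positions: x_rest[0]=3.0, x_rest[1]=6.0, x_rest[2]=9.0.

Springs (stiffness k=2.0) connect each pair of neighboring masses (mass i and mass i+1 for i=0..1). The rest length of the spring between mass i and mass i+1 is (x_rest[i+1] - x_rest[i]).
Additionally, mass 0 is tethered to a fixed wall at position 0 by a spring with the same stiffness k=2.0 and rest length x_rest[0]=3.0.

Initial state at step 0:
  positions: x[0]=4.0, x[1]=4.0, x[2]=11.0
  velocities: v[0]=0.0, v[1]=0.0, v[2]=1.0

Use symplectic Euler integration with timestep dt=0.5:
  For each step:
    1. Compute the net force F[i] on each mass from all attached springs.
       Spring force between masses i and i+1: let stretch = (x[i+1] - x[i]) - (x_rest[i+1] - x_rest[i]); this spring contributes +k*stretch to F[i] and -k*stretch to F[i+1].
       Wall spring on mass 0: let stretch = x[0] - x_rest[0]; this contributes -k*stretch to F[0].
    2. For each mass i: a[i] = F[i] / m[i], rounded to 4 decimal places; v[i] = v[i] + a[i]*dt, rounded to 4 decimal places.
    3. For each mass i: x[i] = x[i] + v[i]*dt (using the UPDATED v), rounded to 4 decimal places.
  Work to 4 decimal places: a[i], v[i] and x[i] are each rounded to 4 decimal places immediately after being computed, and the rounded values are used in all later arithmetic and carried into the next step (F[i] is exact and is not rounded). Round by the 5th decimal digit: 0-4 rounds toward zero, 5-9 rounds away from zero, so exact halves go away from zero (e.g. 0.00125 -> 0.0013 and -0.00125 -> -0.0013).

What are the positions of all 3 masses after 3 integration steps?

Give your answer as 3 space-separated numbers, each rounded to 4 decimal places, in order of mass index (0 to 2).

Step 0: x=[4.0000 4.0000 11.0000] v=[0.0000 0.0000 1.0000]
Step 1: x=[2.0000 7.5000 9.5000] v=[-4.0000 7.0000 -3.0000]
Step 2: x=[1.7500 9.2500 8.5000] v=[-0.5000 3.5000 -2.0000]
Step 3: x=[4.3750 6.8750 9.3750] v=[5.2500 -4.7500 1.7500]

Answer: 4.3750 6.8750 9.3750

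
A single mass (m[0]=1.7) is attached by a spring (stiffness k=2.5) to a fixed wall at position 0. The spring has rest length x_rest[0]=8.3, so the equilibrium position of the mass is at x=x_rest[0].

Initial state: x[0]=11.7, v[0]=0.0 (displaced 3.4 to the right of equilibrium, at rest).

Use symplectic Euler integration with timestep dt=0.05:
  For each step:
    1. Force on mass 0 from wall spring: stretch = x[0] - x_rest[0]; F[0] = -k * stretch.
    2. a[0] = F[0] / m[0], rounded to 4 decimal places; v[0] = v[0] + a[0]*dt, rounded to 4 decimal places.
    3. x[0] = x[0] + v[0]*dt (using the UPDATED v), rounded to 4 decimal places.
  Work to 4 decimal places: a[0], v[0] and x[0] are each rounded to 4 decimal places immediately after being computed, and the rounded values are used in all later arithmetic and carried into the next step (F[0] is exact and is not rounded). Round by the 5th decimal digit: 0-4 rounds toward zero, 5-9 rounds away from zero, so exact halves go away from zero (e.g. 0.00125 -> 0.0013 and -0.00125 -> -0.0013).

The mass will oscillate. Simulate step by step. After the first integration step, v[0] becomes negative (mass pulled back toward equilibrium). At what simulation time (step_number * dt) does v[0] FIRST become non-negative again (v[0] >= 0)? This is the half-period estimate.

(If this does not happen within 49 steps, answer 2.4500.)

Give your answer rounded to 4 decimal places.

Answer: 2.4500

Derivation:
Step 0: x=[11.7000] v=[0.0000]
Step 1: x=[11.6875] v=[-0.2500]
Step 2: x=[11.6625] v=[-0.4991]
Step 3: x=[11.6252] v=[-0.7463]
Step 4: x=[11.5757] v=[-0.9908]
Step 5: x=[11.5141] v=[-1.2317]
Step 6: x=[11.4407] v=[-1.4680]
Step 7: x=[11.3558] v=[-1.6989]
Step 8: x=[11.2596] v=[-1.9236]
Step 9: x=[11.1525] v=[-2.1412]
Step 10: x=[11.0350] v=[-2.3509]
Step 11: x=[10.9074] v=[-2.5520]
Step 12: x=[10.7702] v=[-2.7437]
Step 13: x=[10.6239] v=[-2.9253]
Step 14: x=[10.4691] v=[-3.0962]
Step 15: x=[10.3063] v=[-3.2557]
Step 16: x=[10.1361] v=[-3.4032]
Step 17: x=[9.9592] v=[-3.5382]
Step 18: x=[9.7762] v=[-3.6602]
Step 19: x=[9.5878] v=[-3.7687]
Step 20: x=[9.3946] v=[-3.8634]
Step 21: x=[9.1974] v=[-3.9439]
Step 22: x=[8.9969] v=[-4.0099]
Step 23: x=[8.7938] v=[-4.0611]
Step 24: x=[8.5889] v=[-4.0974]
Step 25: x=[8.3830] v=[-4.1186]
Step 26: x=[8.1768] v=[-4.1247]
Step 27: x=[7.9710] v=[-4.1156]
Step 28: x=[7.7664] v=[-4.0914]
Step 29: x=[7.5638] v=[-4.0522]
Step 30: x=[7.3639] v=[-3.9981]
Step 31: x=[7.1674] v=[-3.9293]
Step 32: x=[6.9751] v=[-3.8460]
Step 33: x=[6.7877] v=[-3.7486]
Step 34: x=[6.6058] v=[-3.6374]
Step 35: x=[6.4302] v=[-3.5128]
Step 36: x=[6.2614] v=[-3.3753]
Step 37: x=[6.1001] v=[-3.2254]
Step 38: x=[5.9469] v=[-3.0636]
Step 39: x=[5.8024] v=[-2.8906]
Step 40: x=[5.6671] v=[-2.7070]
Step 41: x=[5.5414] v=[-2.5134]
Step 42: x=[5.4259] v=[-2.3106]
Step 43: x=[5.3209] v=[-2.0993]
Step 44: x=[5.2269] v=[-1.8803]
Step 45: x=[5.1442] v=[-1.6543]
Step 46: x=[5.0731] v=[-1.4223]
Step 47: x=[5.0139] v=[-1.1850]
Step 48: x=[4.9667] v=[-0.9434]
Step 49: x=[4.9318] v=[-0.6983]
v[0] did not become non-negative within 49 steps; using fallback time=2.4500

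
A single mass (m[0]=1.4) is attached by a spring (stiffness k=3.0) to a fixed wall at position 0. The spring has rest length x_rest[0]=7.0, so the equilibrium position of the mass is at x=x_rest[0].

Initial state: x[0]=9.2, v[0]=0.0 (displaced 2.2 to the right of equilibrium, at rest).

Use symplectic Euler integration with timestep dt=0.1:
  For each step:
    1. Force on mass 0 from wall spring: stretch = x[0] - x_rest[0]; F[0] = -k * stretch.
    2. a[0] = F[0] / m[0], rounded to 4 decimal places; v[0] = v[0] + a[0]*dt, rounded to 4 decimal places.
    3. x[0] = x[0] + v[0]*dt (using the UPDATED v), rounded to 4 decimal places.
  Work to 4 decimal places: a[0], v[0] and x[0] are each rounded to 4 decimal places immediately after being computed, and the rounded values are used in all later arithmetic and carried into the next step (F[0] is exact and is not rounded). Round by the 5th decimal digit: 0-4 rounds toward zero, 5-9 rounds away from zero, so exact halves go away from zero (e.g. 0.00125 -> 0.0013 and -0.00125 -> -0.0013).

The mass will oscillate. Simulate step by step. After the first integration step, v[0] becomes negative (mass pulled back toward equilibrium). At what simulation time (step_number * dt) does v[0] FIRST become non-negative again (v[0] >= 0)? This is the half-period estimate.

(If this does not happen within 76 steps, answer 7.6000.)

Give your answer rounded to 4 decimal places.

Answer: 2.2000

Derivation:
Step 0: x=[9.2000] v=[0.0000]
Step 1: x=[9.1529] v=[-0.4714]
Step 2: x=[9.0596] v=[-0.9327]
Step 3: x=[8.9222] v=[-1.3740]
Step 4: x=[8.7436] v=[-1.7859]
Step 5: x=[8.5277] v=[-2.1595]
Step 6: x=[8.2790] v=[-2.4869]
Step 7: x=[8.0029] v=[-2.7610]
Step 8: x=[7.7053] v=[-2.9759]
Step 9: x=[7.3926] v=[-3.1270]
Step 10: x=[7.0715] v=[-3.2111]
Step 11: x=[6.7489] v=[-3.2264]
Step 12: x=[6.4316] v=[-3.1726]
Step 13: x=[6.1265] v=[-3.0508]
Step 14: x=[5.8401] v=[-2.8636]
Step 15: x=[5.5786] v=[-2.6151]
Step 16: x=[5.3476] v=[-2.3105]
Step 17: x=[5.1520] v=[-1.9564]
Step 18: x=[4.9960] v=[-1.5604]
Step 19: x=[4.8829] v=[-1.1310]
Step 20: x=[4.8152] v=[-0.6773]
Step 21: x=[4.7943] v=[-0.2091]
Step 22: x=[4.8207] v=[0.2636]
First v>=0 after going negative at step 22, time=2.2000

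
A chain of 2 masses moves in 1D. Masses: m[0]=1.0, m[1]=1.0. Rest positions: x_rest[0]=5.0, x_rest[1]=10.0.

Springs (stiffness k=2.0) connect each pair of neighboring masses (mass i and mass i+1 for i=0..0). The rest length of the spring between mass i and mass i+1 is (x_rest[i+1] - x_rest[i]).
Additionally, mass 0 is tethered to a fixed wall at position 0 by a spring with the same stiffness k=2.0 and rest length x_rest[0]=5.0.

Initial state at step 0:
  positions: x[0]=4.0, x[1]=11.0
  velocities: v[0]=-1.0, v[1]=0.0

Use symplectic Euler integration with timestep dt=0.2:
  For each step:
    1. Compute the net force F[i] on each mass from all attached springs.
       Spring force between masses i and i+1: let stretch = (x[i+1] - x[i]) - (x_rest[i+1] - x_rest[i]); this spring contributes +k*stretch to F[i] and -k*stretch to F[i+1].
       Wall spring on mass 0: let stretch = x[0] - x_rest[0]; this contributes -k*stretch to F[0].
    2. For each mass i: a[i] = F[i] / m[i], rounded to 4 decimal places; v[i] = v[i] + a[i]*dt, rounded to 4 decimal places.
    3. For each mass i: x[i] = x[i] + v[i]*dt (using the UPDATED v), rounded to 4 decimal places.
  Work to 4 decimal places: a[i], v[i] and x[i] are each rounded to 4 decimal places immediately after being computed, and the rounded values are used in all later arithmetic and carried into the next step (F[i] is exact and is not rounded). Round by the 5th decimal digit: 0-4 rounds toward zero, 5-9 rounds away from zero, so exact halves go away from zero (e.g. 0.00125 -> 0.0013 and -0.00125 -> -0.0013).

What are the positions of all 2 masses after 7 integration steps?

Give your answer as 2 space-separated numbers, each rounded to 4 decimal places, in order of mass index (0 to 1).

Answer: 5.9156 8.8641

Derivation:
Step 0: x=[4.0000 11.0000] v=[-1.0000 0.0000]
Step 1: x=[4.0400 10.8400] v=[0.2000 -0.8000]
Step 2: x=[4.3008 10.5360] v=[1.3040 -1.5200]
Step 3: x=[4.7164 10.1332] v=[2.0778 -2.0141]
Step 4: x=[5.1880 9.6970] v=[2.3580 -2.1808]
Step 5: x=[5.6053 9.3001] v=[2.0864 -1.9844]
Step 6: x=[5.8697 9.0076] v=[1.3222 -1.4623]
Step 7: x=[5.9156 8.8641] v=[0.2295 -0.7175]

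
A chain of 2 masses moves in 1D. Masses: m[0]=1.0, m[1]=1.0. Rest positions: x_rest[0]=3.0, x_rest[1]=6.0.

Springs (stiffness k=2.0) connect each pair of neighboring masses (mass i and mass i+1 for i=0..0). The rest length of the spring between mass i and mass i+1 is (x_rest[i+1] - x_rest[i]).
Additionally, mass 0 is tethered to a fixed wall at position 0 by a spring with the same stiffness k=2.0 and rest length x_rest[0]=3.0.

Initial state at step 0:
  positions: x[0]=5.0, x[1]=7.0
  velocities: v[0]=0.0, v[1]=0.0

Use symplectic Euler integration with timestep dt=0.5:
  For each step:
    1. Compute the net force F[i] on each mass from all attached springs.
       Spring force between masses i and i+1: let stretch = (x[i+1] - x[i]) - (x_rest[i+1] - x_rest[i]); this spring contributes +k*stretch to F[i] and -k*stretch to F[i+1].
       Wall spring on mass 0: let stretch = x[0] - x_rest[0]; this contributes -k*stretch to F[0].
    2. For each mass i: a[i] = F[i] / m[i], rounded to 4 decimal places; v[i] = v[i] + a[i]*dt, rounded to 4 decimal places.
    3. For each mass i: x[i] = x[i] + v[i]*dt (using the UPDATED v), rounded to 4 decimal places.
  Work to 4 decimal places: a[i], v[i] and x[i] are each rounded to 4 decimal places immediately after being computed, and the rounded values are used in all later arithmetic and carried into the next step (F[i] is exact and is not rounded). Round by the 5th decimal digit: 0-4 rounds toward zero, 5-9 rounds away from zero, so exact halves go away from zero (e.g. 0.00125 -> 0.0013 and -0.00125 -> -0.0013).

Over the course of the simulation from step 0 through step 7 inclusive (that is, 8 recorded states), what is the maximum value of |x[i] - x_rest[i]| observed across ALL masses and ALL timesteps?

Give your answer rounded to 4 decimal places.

Step 0: x=[5.0000 7.0000] v=[0.0000 0.0000]
Step 1: x=[3.5000 7.5000] v=[-3.0000 1.0000]
Step 2: x=[2.2500 7.5000] v=[-2.5000 0.0000]
Step 3: x=[2.5000 6.3750] v=[0.5000 -2.2500]
Step 4: x=[3.4375 4.8125] v=[1.8750 -3.1250]
Step 5: x=[3.3438 4.0625] v=[-0.1875 -1.5000]
Step 6: x=[1.9375 4.4532] v=[-2.8126 0.7813]
Step 7: x=[0.8203 5.0860] v=[-2.2344 1.2656]
Max displacement = 2.1797

Answer: 2.1797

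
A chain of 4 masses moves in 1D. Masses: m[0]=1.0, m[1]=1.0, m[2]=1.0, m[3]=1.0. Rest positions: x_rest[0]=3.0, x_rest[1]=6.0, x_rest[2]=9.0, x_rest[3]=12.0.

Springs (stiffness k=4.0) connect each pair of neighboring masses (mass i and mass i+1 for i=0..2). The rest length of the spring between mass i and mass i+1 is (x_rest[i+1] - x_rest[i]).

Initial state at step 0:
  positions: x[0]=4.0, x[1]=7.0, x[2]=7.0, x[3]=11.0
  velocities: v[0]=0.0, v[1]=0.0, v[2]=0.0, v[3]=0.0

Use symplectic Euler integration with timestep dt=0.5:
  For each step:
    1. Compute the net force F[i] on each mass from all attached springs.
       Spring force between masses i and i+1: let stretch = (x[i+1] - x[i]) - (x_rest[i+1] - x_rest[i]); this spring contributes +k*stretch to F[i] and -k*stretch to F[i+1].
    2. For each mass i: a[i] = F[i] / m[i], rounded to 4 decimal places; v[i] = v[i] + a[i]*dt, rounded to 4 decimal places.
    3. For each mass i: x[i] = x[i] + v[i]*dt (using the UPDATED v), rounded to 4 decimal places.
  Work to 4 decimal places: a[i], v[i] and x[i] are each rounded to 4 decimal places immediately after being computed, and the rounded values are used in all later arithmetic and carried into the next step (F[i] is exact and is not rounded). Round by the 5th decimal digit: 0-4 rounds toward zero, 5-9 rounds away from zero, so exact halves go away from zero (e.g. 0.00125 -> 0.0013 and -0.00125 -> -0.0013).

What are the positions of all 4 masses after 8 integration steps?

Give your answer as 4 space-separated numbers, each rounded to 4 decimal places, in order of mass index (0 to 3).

Step 0: x=[4.0000 7.0000 7.0000 11.0000] v=[0.0000 0.0000 0.0000 0.0000]
Step 1: x=[4.0000 4.0000 11.0000 10.0000] v=[0.0000 -6.0000 8.0000 -2.0000]
Step 2: x=[1.0000 8.0000 7.0000 13.0000] v=[-6.0000 8.0000 -8.0000 6.0000]
Step 3: x=[2.0000 4.0000 10.0000 13.0000] v=[2.0000 -8.0000 6.0000 0.0000]
Step 4: x=[2.0000 4.0000 10.0000 13.0000] v=[0.0000 0.0000 0.0000 0.0000]
Step 5: x=[1.0000 8.0000 7.0000 13.0000] v=[-2.0000 8.0000 -6.0000 0.0000]
Step 6: x=[4.0000 4.0000 11.0000 10.0000] v=[6.0000 -8.0000 8.0000 -6.0000]
Step 7: x=[4.0000 7.0000 7.0000 11.0000] v=[0.0000 6.0000 -8.0000 2.0000]
Step 8: x=[4.0000 7.0000 7.0000 11.0000] v=[0.0000 0.0000 0.0000 0.0000]

Answer: 4.0000 7.0000 7.0000 11.0000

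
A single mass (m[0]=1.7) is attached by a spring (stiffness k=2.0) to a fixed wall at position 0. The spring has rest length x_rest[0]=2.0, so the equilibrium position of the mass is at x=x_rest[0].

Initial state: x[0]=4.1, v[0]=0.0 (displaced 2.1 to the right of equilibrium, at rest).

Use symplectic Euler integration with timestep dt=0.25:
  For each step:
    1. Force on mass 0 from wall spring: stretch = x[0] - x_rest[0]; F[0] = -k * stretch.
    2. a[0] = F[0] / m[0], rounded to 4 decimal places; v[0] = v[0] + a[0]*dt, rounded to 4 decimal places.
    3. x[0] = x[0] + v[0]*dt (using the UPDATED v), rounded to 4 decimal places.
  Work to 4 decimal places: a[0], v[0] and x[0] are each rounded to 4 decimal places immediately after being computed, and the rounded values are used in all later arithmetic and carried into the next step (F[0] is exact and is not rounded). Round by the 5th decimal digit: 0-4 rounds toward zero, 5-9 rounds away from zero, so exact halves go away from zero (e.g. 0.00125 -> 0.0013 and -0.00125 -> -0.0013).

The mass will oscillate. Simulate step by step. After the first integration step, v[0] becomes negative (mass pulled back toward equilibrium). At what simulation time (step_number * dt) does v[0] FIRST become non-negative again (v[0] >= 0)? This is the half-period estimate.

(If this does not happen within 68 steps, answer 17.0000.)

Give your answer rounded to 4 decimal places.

Answer: 3.0000

Derivation:
Step 0: x=[4.1000] v=[0.0000]
Step 1: x=[3.9456] v=[-0.6177]
Step 2: x=[3.6481] v=[-1.1899]
Step 3: x=[3.2295] v=[-1.6746]
Step 4: x=[2.7205] v=[-2.0362]
Step 5: x=[2.1585] v=[-2.2481]
Step 6: x=[1.5848] v=[-2.2947]
Step 7: x=[1.0417] v=[-2.1726]
Step 8: x=[0.5690] v=[-1.8908]
Step 9: x=[0.2015] v=[-1.4699]
Step 10: x=[-0.0337] v=[-0.9409]
Step 11: x=[-0.1194] v=[-0.3428]
Step 12: x=[-0.0493] v=[0.2806]
First v>=0 after going negative at step 12, time=3.0000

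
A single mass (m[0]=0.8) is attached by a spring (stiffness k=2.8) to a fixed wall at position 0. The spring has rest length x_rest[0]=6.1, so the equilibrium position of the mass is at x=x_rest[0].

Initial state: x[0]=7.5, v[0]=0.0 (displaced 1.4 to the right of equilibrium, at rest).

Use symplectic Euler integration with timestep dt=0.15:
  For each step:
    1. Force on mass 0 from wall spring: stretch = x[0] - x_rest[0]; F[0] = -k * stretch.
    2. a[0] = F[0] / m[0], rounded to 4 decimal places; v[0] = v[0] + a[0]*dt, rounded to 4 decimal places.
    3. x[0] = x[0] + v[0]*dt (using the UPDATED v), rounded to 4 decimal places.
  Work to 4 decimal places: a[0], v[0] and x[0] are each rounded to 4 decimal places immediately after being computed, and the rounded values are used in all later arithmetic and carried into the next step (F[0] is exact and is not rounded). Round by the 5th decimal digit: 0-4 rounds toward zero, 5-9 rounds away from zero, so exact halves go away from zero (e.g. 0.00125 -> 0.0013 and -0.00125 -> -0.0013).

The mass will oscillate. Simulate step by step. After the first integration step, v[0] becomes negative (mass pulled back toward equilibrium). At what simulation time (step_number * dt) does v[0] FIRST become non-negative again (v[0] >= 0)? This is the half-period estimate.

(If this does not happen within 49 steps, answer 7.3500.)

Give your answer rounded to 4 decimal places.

Answer: 1.8000

Derivation:
Step 0: x=[7.5000] v=[0.0000]
Step 1: x=[7.3898] v=[-0.7350]
Step 2: x=[7.1780] v=[-1.4121]
Step 3: x=[6.8813] v=[-1.9781]
Step 4: x=[6.5231] v=[-2.3883]
Step 5: x=[6.1315] v=[-2.6104]
Step 6: x=[5.7375] v=[-2.6269]
Step 7: x=[5.3720] v=[-2.4366]
Step 8: x=[5.0638] v=[-2.0544]
Step 9: x=[4.8372] v=[-1.5104]
Step 10: x=[4.7101] v=[-0.8474]
Step 11: x=[4.6924] v=[-0.1177]
Step 12: x=[4.7856] v=[0.6213]
First v>=0 after going negative at step 12, time=1.8000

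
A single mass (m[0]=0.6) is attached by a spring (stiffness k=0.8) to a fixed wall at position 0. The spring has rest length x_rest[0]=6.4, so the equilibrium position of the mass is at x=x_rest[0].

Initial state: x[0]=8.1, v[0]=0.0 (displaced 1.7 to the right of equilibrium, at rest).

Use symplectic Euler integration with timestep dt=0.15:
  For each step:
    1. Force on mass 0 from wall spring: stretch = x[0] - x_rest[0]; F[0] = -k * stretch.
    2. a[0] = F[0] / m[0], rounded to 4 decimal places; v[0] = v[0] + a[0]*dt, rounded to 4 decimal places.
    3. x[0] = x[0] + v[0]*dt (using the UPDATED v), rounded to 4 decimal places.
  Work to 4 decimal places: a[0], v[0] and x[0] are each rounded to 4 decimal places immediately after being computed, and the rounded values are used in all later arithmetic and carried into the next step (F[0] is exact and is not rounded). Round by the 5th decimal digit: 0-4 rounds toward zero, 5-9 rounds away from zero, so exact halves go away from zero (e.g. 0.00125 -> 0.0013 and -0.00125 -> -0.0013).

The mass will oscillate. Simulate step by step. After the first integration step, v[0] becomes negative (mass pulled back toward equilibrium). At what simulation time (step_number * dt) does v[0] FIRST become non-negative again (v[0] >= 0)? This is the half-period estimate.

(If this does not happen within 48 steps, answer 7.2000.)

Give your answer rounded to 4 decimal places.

Answer: 2.8500

Derivation:
Step 0: x=[8.1000] v=[0.0000]
Step 1: x=[8.0490] v=[-0.3400]
Step 2: x=[7.9485] v=[-0.6698]
Step 3: x=[7.8016] v=[-0.9795]
Step 4: x=[7.6126] v=[-1.2598]
Step 5: x=[7.3873] v=[-1.5023]
Step 6: x=[7.1323] v=[-1.6998]
Step 7: x=[6.8554] v=[-1.8463]
Step 8: x=[6.5648] v=[-1.9374]
Step 9: x=[6.2692] v=[-1.9704]
Step 10: x=[5.9776] v=[-1.9442]
Step 11: x=[5.6986] v=[-1.8597]
Step 12: x=[5.4407] v=[-1.7194]
Step 13: x=[5.2116] v=[-1.5275]
Step 14: x=[5.0181] v=[-1.2898]
Step 15: x=[4.8661] v=[-1.0134]
Step 16: x=[4.7601] v=[-0.7066]
Step 17: x=[4.7033] v=[-0.3786]
Step 18: x=[4.6974] v=[-0.0393]
Step 19: x=[4.7426] v=[0.3012]
First v>=0 after going negative at step 19, time=2.8500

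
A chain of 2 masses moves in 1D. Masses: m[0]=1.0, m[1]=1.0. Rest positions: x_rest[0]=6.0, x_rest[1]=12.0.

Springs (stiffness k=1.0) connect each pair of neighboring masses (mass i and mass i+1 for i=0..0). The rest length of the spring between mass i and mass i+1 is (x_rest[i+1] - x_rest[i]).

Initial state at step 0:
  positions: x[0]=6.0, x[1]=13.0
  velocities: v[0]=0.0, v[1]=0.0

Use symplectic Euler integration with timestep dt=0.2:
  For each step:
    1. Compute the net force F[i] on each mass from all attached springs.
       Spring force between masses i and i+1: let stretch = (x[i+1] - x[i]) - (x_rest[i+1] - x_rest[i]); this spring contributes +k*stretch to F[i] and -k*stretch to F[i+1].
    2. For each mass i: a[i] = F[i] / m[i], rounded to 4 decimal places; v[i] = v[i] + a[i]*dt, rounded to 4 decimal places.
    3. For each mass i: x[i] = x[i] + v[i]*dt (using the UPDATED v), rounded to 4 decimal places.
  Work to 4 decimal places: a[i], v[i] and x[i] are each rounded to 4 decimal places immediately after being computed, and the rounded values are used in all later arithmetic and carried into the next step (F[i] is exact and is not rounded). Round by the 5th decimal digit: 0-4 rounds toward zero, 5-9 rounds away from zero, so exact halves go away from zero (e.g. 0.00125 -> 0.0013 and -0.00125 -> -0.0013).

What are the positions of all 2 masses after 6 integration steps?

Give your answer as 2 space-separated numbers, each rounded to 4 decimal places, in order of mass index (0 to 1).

Step 0: x=[6.0000 13.0000] v=[0.0000 0.0000]
Step 1: x=[6.0400 12.9600] v=[0.2000 -0.2000]
Step 2: x=[6.1168 12.8832] v=[0.3840 -0.3840]
Step 3: x=[6.2243 12.7757] v=[0.5373 -0.5373]
Step 4: x=[6.3538 12.6462] v=[0.6476 -0.6476]
Step 5: x=[6.4950 12.5050] v=[0.7061 -0.7061]
Step 6: x=[6.6366 12.3634] v=[0.7081 -0.7081]

Answer: 6.6366 12.3634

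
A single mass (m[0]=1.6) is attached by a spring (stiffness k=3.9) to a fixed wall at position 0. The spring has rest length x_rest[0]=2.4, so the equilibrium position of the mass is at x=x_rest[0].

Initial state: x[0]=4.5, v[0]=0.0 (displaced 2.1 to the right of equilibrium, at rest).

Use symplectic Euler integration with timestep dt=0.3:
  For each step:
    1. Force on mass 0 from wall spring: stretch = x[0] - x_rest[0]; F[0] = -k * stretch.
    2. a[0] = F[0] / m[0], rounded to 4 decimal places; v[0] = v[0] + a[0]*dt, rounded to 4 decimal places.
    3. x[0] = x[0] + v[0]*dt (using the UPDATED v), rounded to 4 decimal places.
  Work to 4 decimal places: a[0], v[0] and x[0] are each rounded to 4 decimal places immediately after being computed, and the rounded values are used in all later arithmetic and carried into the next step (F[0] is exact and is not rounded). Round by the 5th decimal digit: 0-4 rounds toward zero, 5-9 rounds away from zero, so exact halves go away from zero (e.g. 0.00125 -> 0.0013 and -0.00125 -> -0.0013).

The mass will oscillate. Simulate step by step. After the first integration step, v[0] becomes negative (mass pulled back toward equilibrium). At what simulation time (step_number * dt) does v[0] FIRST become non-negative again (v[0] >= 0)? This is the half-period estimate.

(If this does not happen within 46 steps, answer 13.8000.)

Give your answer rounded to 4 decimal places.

Step 0: x=[4.5000] v=[0.0000]
Step 1: x=[4.0393] v=[-1.5356]
Step 2: x=[3.2190] v=[-2.7343]
Step 3: x=[2.2190] v=[-3.3332]
Step 4: x=[1.2588] v=[-3.2008]
Step 5: x=[0.5489] v=[-2.3663]
Step 6: x=[0.2451] v=[-1.0127]
Step 7: x=[0.4140] v=[0.5631]
First v>=0 after going negative at step 7, time=2.1000

Answer: 2.1000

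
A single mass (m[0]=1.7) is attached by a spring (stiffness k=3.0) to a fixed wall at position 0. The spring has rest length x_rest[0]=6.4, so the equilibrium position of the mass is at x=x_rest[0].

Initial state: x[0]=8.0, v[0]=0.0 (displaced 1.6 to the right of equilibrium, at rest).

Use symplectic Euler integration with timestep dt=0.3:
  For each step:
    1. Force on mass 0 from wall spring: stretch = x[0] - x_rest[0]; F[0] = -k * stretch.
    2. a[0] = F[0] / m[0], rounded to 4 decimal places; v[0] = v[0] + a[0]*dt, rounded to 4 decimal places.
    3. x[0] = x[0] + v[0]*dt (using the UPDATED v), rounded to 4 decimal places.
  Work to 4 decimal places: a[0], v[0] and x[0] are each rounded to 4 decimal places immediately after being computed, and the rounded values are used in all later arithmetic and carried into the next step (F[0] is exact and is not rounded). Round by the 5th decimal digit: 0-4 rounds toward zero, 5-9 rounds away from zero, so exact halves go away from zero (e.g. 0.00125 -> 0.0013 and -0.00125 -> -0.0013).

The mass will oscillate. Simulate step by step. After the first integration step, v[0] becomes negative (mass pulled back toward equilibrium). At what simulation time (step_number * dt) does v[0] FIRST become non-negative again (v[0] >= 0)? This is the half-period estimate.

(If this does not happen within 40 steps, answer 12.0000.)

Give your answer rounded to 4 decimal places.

Answer: 2.4000

Derivation:
Step 0: x=[8.0000] v=[0.0000]
Step 1: x=[7.7459] v=[-0.8471]
Step 2: x=[7.2780] v=[-1.5596]
Step 3: x=[6.6707] v=[-2.0244]
Step 4: x=[6.0204] v=[-2.1677]
Step 5: x=[5.4304] v=[-1.9667]
Step 6: x=[4.9944] v=[-1.4534]
Step 7: x=[4.7816] v=[-0.7093]
Step 8: x=[4.8259] v=[0.1475]
First v>=0 after going negative at step 8, time=2.4000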